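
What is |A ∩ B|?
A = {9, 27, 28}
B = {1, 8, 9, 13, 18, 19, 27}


Set A = {9, 27, 28}
Set B = {1, 8, 9, 13, 18, 19, 27}
A ∩ B = {9, 27}
|A ∩ B| = 2

2


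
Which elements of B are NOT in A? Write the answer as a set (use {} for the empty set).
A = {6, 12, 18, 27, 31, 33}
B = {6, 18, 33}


Set A = {6, 12, 18, 27, 31, 33}
Set B = {6, 18, 33}
Check each element of B against A:
6 ∈ A, 18 ∈ A, 33 ∈ A
Elements of B not in A: {}

{}


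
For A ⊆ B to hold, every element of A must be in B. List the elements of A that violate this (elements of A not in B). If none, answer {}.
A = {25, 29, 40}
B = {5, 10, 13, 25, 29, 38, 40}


Set A = {25, 29, 40}
Set B = {5, 10, 13, 25, 29, 38, 40}
Check each element of A against B:
25 ∈ B, 29 ∈ B, 40 ∈ B
Elements of A not in B: {}

{}


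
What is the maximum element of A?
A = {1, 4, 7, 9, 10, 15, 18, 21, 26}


Set A = {1, 4, 7, 9, 10, 15, 18, 21, 26}
Elements in ascending order: 1, 4, 7, 9, 10, 15, 18, 21, 26
The largest element is 26.

26


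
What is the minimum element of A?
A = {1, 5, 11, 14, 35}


Set A = {1, 5, 11, 14, 35}
Elements in ascending order: 1, 5, 11, 14, 35
The smallest element is 1.

1


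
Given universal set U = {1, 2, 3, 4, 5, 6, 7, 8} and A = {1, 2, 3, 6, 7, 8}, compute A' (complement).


Universal set U = {1, 2, 3, 4, 5, 6, 7, 8}
Set A = {1, 2, 3, 6, 7, 8}
A' = U \ A = elements in U but not in A
Checking each element of U:
1 (in A, exclude), 2 (in A, exclude), 3 (in A, exclude), 4 (not in A, include), 5 (not in A, include), 6 (in A, exclude), 7 (in A, exclude), 8 (in A, exclude)
A' = {4, 5}

{4, 5}


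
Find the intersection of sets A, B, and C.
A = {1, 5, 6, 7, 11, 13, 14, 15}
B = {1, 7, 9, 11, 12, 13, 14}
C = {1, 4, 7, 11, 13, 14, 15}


Set A = {1, 5, 6, 7, 11, 13, 14, 15}
Set B = {1, 7, 9, 11, 12, 13, 14}
Set C = {1, 4, 7, 11, 13, 14, 15}
First, A ∩ B = {1, 7, 11, 13, 14}
Then, (A ∩ B) ∩ C = {1, 7, 11, 13, 14}

{1, 7, 11, 13, 14}


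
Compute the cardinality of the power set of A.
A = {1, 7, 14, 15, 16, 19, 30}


Set A = {1, 7, 14, 15, 16, 19, 30}
|A| = 7
The power set P(A) contains all subsets of A.
|P(A)| = 2^|A| = 2^7 = 128

128


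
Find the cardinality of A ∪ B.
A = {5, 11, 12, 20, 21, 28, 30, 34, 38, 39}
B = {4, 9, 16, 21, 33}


Set A = {5, 11, 12, 20, 21, 28, 30, 34, 38, 39}, |A| = 10
Set B = {4, 9, 16, 21, 33}, |B| = 5
A ∩ B = {21}, |A ∩ B| = 1
|A ∪ B| = |A| + |B| - |A ∩ B| = 10 + 5 - 1 = 14

14


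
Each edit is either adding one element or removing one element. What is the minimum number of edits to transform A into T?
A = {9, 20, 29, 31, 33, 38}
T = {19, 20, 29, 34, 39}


Set A = {9, 20, 29, 31, 33, 38}
Set T = {19, 20, 29, 34, 39}
Elements to remove from A (in A, not in T): {9, 31, 33, 38} → 4 removals
Elements to add to A (in T, not in A): {19, 34, 39} → 3 additions
Total edits = 4 + 3 = 7

7


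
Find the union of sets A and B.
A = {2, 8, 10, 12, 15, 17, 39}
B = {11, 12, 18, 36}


Set A = {2, 8, 10, 12, 15, 17, 39}
Set B = {11, 12, 18, 36}
A ∪ B includes all elements in either set.
Elements from A: {2, 8, 10, 12, 15, 17, 39}
Elements from B not already included: {11, 18, 36}
A ∪ B = {2, 8, 10, 11, 12, 15, 17, 18, 36, 39}

{2, 8, 10, 11, 12, 15, 17, 18, 36, 39}


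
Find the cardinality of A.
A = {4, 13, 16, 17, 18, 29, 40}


Set A = {4, 13, 16, 17, 18, 29, 40}
Listing elements: 4, 13, 16, 17, 18, 29, 40
Counting: 7 elements
|A| = 7

7


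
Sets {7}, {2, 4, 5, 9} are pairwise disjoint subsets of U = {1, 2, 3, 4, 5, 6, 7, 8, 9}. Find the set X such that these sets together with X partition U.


U = {1, 2, 3, 4, 5, 6, 7, 8, 9}
Shown blocks: {7}, {2, 4, 5, 9}
A partition's blocks are pairwise disjoint and cover U, so the missing block = U \ (union of shown blocks).
Union of shown blocks: {2, 4, 5, 7, 9}
Missing block = U \ (union) = {1, 3, 6, 8}

{1, 3, 6, 8}


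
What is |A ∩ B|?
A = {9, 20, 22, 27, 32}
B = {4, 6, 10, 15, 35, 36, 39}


Set A = {9, 20, 22, 27, 32}
Set B = {4, 6, 10, 15, 35, 36, 39}
A ∩ B = {}
|A ∩ B| = 0

0


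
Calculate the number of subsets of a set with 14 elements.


The set has 14 elements.
The power set contains all possible subsets.
|P(A)| = 2^|A| = 2^14 = 16384

16384


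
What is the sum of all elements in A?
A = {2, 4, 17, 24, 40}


Set A = {2, 4, 17, 24, 40}
Sum = 2 + 4 + 17 + 24 + 40 = 87

87


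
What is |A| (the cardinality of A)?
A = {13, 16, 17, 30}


Set A = {13, 16, 17, 30}
Listing elements: 13, 16, 17, 30
Counting: 4 elements
|A| = 4

4


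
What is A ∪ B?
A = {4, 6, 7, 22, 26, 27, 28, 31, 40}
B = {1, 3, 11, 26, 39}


Set A = {4, 6, 7, 22, 26, 27, 28, 31, 40}
Set B = {1, 3, 11, 26, 39}
A ∪ B includes all elements in either set.
Elements from A: {4, 6, 7, 22, 26, 27, 28, 31, 40}
Elements from B not already included: {1, 3, 11, 39}
A ∪ B = {1, 3, 4, 6, 7, 11, 22, 26, 27, 28, 31, 39, 40}

{1, 3, 4, 6, 7, 11, 22, 26, 27, 28, 31, 39, 40}


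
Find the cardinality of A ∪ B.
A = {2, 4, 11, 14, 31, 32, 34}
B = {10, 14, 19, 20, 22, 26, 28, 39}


Set A = {2, 4, 11, 14, 31, 32, 34}, |A| = 7
Set B = {10, 14, 19, 20, 22, 26, 28, 39}, |B| = 8
A ∩ B = {14}, |A ∩ B| = 1
|A ∪ B| = |A| + |B| - |A ∩ B| = 7 + 8 - 1 = 14

14


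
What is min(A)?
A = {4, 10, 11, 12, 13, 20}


Set A = {4, 10, 11, 12, 13, 20}
Elements in ascending order: 4, 10, 11, 12, 13, 20
The smallest element is 4.

4


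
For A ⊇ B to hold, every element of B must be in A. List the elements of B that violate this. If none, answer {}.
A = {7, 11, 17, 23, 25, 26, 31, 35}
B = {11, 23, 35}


Set A = {7, 11, 17, 23, 25, 26, 31, 35}
Set B = {11, 23, 35}
Check each element of B against A:
11 ∈ A, 23 ∈ A, 35 ∈ A
Elements of B not in A: {}

{}


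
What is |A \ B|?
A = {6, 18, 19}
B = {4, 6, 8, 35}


Set A = {6, 18, 19}
Set B = {4, 6, 8, 35}
A \ B = {18, 19}
|A \ B| = 2

2


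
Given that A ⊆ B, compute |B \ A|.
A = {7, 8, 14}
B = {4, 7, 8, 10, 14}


Set A = {7, 8, 14}, |A| = 3
Set B = {4, 7, 8, 10, 14}, |B| = 5
Since A ⊆ B: B \ A = {4, 10}
|B| - |A| = 5 - 3 = 2

2


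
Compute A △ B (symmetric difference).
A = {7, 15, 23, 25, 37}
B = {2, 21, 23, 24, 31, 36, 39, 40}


Set A = {7, 15, 23, 25, 37}
Set B = {2, 21, 23, 24, 31, 36, 39, 40}
A △ B = (A \ B) ∪ (B \ A)
Elements in A but not B: {7, 15, 25, 37}
Elements in B but not A: {2, 21, 24, 31, 36, 39, 40}
A △ B = {2, 7, 15, 21, 24, 25, 31, 36, 37, 39, 40}

{2, 7, 15, 21, 24, 25, 31, 36, 37, 39, 40}


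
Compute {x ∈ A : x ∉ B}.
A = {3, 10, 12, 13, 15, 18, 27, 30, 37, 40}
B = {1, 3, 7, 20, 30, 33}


Set A = {3, 10, 12, 13, 15, 18, 27, 30, 37, 40}
Set B = {1, 3, 7, 20, 30, 33}
Check each element of A against B:
3 ∈ B, 10 ∉ B (include), 12 ∉ B (include), 13 ∉ B (include), 15 ∉ B (include), 18 ∉ B (include), 27 ∉ B (include), 30 ∈ B, 37 ∉ B (include), 40 ∉ B (include)
Elements of A not in B: {10, 12, 13, 15, 18, 27, 37, 40}

{10, 12, 13, 15, 18, 27, 37, 40}


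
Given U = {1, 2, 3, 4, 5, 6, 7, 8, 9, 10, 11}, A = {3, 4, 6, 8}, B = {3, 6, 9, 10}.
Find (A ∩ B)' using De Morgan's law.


U = {1, 2, 3, 4, 5, 6, 7, 8, 9, 10, 11}
A = {3, 4, 6, 8}, B = {3, 6, 9, 10}
A ∩ B = {3, 6}
(A ∩ B)' = U \ (A ∩ B) = {1, 2, 4, 5, 7, 8, 9, 10, 11}
Verification via A' ∪ B': A' = {1, 2, 5, 7, 9, 10, 11}, B' = {1, 2, 4, 5, 7, 8, 11}
A' ∪ B' = {1, 2, 4, 5, 7, 8, 9, 10, 11} ✓

{1, 2, 4, 5, 7, 8, 9, 10, 11}


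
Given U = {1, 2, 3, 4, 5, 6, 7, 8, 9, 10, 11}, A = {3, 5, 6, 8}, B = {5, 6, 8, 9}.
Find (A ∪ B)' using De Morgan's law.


U = {1, 2, 3, 4, 5, 6, 7, 8, 9, 10, 11}
A = {3, 5, 6, 8}, B = {5, 6, 8, 9}
A ∪ B = {3, 5, 6, 8, 9}
(A ∪ B)' = U \ (A ∪ B) = {1, 2, 4, 7, 10, 11}
Verification via A' ∩ B': A' = {1, 2, 4, 7, 9, 10, 11}, B' = {1, 2, 3, 4, 7, 10, 11}
A' ∩ B' = {1, 2, 4, 7, 10, 11} ✓

{1, 2, 4, 7, 10, 11}


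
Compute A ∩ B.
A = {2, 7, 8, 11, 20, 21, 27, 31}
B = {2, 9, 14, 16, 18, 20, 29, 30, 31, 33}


Set A = {2, 7, 8, 11, 20, 21, 27, 31}
Set B = {2, 9, 14, 16, 18, 20, 29, 30, 31, 33}
A ∩ B includes only elements in both sets.
Check each element of A against B:
2 ✓, 7 ✗, 8 ✗, 11 ✗, 20 ✓, 21 ✗, 27 ✗, 31 ✓
A ∩ B = {2, 20, 31}

{2, 20, 31}


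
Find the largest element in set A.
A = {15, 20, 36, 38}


Set A = {15, 20, 36, 38}
Elements in ascending order: 15, 20, 36, 38
The largest element is 38.

38


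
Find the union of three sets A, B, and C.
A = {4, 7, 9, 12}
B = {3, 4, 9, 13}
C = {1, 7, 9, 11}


Set A = {4, 7, 9, 12}
Set B = {3, 4, 9, 13}
Set C = {1, 7, 9, 11}
First, A ∪ B = {3, 4, 7, 9, 12, 13}
Then, (A ∪ B) ∪ C = {1, 3, 4, 7, 9, 11, 12, 13}

{1, 3, 4, 7, 9, 11, 12, 13}


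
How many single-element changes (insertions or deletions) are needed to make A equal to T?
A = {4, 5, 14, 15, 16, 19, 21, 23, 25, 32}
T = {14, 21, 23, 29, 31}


Set A = {4, 5, 14, 15, 16, 19, 21, 23, 25, 32}
Set T = {14, 21, 23, 29, 31}
Elements to remove from A (in A, not in T): {4, 5, 15, 16, 19, 25, 32} → 7 removals
Elements to add to A (in T, not in A): {29, 31} → 2 additions
Total edits = 7 + 2 = 9

9


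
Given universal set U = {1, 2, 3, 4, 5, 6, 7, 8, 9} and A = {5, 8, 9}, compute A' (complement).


Universal set U = {1, 2, 3, 4, 5, 6, 7, 8, 9}
Set A = {5, 8, 9}
A' = U \ A = elements in U but not in A
Checking each element of U:
1 (not in A, include), 2 (not in A, include), 3 (not in A, include), 4 (not in A, include), 5 (in A, exclude), 6 (not in A, include), 7 (not in A, include), 8 (in A, exclude), 9 (in A, exclude)
A' = {1, 2, 3, 4, 6, 7}

{1, 2, 3, 4, 6, 7}


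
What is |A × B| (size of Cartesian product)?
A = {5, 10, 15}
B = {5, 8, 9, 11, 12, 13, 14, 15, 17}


Set A = {5, 10, 15} has 3 elements.
Set B = {5, 8, 9, 11, 12, 13, 14, 15, 17} has 9 elements.
|A × B| = |A| × |B| = 3 × 9 = 27

27


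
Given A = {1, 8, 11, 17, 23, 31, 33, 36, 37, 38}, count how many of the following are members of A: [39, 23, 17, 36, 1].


Set A = {1, 8, 11, 17, 23, 31, 33, 36, 37, 38}
Candidates: [39, 23, 17, 36, 1]
Check each candidate:
39 ∉ A, 23 ∈ A, 17 ∈ A, 36 ∈ A, 1 ∈ A
Count of candidates in A: 4

4


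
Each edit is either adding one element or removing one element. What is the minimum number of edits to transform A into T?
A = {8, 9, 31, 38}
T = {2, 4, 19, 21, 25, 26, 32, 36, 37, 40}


Set A = {8, 9, 31, 38}
Set T = {2, 4, 19, 21, 25, 26, 32, 36, 37, 40}
Elements to remove from A (in A, not in T): {8, 9, 31, 38} → 4 removals
Elements to add to A (in T, not in A): {2, 4, 19, 21, 25, 26, 32, 36, 37, 40} → 10 additions
Total edits = 4 + 10 = 14

14


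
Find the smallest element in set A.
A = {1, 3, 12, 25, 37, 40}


Set A = {1, 3, 12, 25, 37, 40}
Elements in ascending order: 1, 3, 12, 25, 37, 40
The smallest element is 1.

1


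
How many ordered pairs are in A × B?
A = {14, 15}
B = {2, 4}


Set A = {14, 15} has 2 elements.
Set B = {2, 4} has 2 elements.
|A × B| = |A| × |B| = 2 × 2 = 4

4


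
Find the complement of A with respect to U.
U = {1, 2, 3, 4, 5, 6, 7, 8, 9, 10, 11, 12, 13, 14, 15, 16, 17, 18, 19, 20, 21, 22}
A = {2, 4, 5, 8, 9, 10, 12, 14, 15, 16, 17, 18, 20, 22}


Universal set U = {1, 2, 3, 4, 5, 6, 7, 8, 9, 10, 11, 12, 13, 14, 15, 16, 17, 18, 19, 20, 21, 22}
Set A = {2, 4, 5, 8, 9, 10, 12, 14, 15, 16, 17, 18, 20, 22}
A' = U \ A = elements in U but not in A
Checking each element of U:
1 (not in A, include), 2 (in A, exclude), 3 (not in A, include), 4 (in A, exclude), 5 (in A, exclude), 6 (not in A, include), 7 (not in A, include), 8 (in A, exclude), 9 (in A, exclude), 10 (in A, exclude), 11 (not in A, include), 12 (in A, exclude), 13 (not in A, include), 14 (in A, exclude), 15 (in A, exclude), 16 (in A, exclude), 17 (in A, exclude), 18 (in A, exclude), 19 (not in A, include), 20 (in A, exclude), 21 (not in A, include), 22 (in A, exclude)
A' = {1, 3, 6, 7, 11, 13, 19, 21}

{1, 3, 6, 7, 11, 13, 19, 21}


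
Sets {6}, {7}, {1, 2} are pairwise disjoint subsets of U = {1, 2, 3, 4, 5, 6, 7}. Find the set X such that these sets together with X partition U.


U = {1, 2, 3, 4, 5, 6, 7}
Shown blocks: {6}, {7}, {1, 2}
A partition's blocks are pairwise disjoint and cover U, so the missing block = U \ (union of shown blocks).
Union of shown blocks: {1, 2, 6, 7}
Missing block = U \ (union) = {3, 4, 5}

{3, 4, 5}


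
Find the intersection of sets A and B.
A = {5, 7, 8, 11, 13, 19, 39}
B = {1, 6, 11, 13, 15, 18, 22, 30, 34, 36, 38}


Set A = {5, 7, 8, 11, 13, 19, 39}
Set B = {1, 6, 11, 13, 15, 18, 22, 30, 34, 36, 38}
A ∩ B includes only elements in both sets.
Check each element of A against B:
5 ✗, 7 ✗, 8 ✗, 11 ✓, 13 ✓, 19 ✗, 39 ✗
A ∩ B = {11, 13}

{11, 13}


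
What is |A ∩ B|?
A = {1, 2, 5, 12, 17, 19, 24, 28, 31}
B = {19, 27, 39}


Set A = {1, 2, 5, 12, 17, 19, 24, 28, 31}
Set B = {19, 27, 39}
A ∩ B = {19}
|A ∩ B| = 1

1


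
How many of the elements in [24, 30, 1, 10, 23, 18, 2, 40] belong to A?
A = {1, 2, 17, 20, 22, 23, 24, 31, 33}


Set A = {1, 2, 17, 20, 22, 23, 24, 31, 33}
Candidates: [24, 30, 1, 10, 23, 18, 2, 40]
Check each candidate:
24 ∈ A, 30 ∉ A, 1 ∈ A, 10 ∉ A, 23 ∈ A, 18 ∉ A, 2 ∈ A, 40 ∉ A
Count of candidates in A: 4

4


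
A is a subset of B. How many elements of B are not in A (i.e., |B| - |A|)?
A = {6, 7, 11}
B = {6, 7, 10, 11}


Set A = {6, 7, 11}, |A| = 3
Set B = {6, 7, 10, 11}, |B| = 4
Since A ⊆ B: B \ A = {10}
|B| - |A| = 4 - 3 = 1

1


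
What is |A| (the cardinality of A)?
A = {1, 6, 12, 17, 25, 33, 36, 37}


Set A = {1, 6, 12, 17, 25, 33, 36, 37}
Listing elements: 1, 6, 12, 17, 25, 33, 36, 37
Counting: 8 elements
|A| = 8

8


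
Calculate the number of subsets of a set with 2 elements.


The set has 2 elements.
The power set contains all possible subsets.
|P(A)| = 2^|A| = 2^2 = 4

4


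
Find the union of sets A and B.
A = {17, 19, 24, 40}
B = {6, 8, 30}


Set A = {17, 19, 24, 40}
Set B = {6, 8, 30}
A ∪ B includes all elements in either set.
Elements from A: {17, 19, 24, 40}
Elements from B not already included: {6, 8, 30}
A ∪ B = {6, 8, 17, 19, 24, 30, 40}

{6, 8, 17, 19, 24, 30, 40}


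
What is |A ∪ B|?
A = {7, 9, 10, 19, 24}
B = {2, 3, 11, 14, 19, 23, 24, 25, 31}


Set A = {7, 9, 10, 19, 24}, |A| = 5
Set B = {2, 3, 11, 14, 19, 23, 24, 25, 31}, |B| = 9
A ∩ B = {19, 24}, |A ∩ B| = 2
|A ∪ B| = |A| + |B| - |A ∩ B| = 5 + 9 - 2 = 12

12


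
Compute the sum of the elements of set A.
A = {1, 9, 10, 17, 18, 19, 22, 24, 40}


Set A = {1, 9, 10, 17, 18, 19, 22, 24, 40}
Sum = 1 + 9 + 10 + 17 + 18 + 19 + 22 + 24 + 40 = 160

160


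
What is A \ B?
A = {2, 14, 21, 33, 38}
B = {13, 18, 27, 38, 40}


Set A = {2, 14, 21, 33, 38}
Set B = {13, 18, 27, 38, 40}
A \ B includes elements in A that are not in B.
Check each element of A:
2 (not in B, keep), 14 (not in B, keep), 21 (not in B, keep), 33 (not in B, keep), 38 (in B, remove)
A \ B = {2, 14, 21, 33}

{2, 14, 21, 33}


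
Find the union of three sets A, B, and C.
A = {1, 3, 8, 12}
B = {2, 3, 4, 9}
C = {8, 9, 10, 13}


Set A = {1, 3, 8, 12}
Set B = {2, 3, 4, 9}
Set C = {8, 9, 10, 13}
First, A ∪ B = {1, 2, 3, 4, 8, 9, 12}
Then, (A ∪ B) ∪ C = {1, 2, 3, 4, 8, 9, 10, 12, 13}

{1, 2, 3, 4, 8, 9, 10, 12, 13}


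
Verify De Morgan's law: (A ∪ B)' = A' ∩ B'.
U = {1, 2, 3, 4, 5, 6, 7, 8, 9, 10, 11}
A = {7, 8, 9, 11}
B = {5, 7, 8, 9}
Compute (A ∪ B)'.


U = {1, 2, 3, 4, 5, 6, 7, 8, 9, 10, 11}
A = {7, 8, 9, 11}, B = {5, 7, 8, 9}
A ∪ B = {5, 7, 8, 9, 11}
(A ∪ B)' = U \ (A ∪ B) = {1, 2, 3, 4, 6, 10}
Verification via A' ∩ B': A' = {1, 2, 3, 4, 5, 6, 10}, B' = {1, 2, 3, 4, 6, 10, 11}
A' ∩ B' = {1, 2, 3, 4, 6, 10} ✓

{1, 2, 3, 4, 6, 10}


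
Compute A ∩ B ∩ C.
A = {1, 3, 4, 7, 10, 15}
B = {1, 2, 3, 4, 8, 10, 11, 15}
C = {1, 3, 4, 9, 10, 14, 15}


Set A = {1, 3, 4, 7, 10, 15}
Set B = {1, 2, 3, 4, 8, 10, 11, 15}
Set C = {1, 3, 4, 9, 10, 14, 15}
First, A ∩ B = {1, 3, 4, 10, 15}
Then, (A ∩ B) ∩ C = {1, 3, 4, 10, 15}

{1, 3, 4, 10, 15}


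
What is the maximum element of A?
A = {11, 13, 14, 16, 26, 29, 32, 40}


Set A = {11, 13, 14, 16, 26, 29, 32, 40}
Elements in ascending order: 11, 13, 14, 16, 26, 29, 32, 40
The largest element is 40.

40


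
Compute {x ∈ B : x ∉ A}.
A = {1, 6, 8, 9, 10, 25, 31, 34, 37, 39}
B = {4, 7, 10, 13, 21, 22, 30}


Set A = {1, 6, 8, 9, 10, 25, 31, 34, 37, 39}
Set B = {4, 7, 10, 13, 21, 22, 30}
Check each element of B against A:
4 ∉ A (include), 7 ∉ A (include), 10 ∈ A, 13 ∉ A (include), 21 ∉ A (include), 22 ∉ A (include), 30 ∉ A (include)
Elements of B not in A: {4, 7, 13, 21, 22, 30}

{4, 7, 13, 21, 22, 30}


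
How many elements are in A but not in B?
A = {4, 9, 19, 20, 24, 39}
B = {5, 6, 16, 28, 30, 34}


Set A = {4, 9, 19, 20, 24, 39}
Set B = {5, 6, 16, 28, 30, 34}
A \ B = {4, 9, 19, 20, 24, 39}
|A \ B| = 6

6


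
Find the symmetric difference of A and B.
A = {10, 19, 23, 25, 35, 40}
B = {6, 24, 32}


Set A = {10, 19, 23, 25, 35, 40}
Set B = {6, 24, 32}
A △ B = (A \ B) ∪ (B \ A)
Elements in A but not B: {10, 19, 23, 25, 35, 40}
Elements in B but not A: {6, 24, 32}
A △ B = {6, 10, 19, 23, 24, 25, 32, 35, 40}

{6, 10, 19, 23, 24, 25, 32, 35, 40}


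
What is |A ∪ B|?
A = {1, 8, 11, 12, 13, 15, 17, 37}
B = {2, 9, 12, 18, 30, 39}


Set A = {1, 8, 11, 12, 13, 15, 17, 37}, |A| = 8
Set B = {2, 9, 12, 18, 30, 39}, |B| = 6
A ∩ B = {12}, |A ∩ B| = 1
|A ∪ B| = |A| + |B| - |A ∩ B| = 8 + 6 - 1 = 13

13


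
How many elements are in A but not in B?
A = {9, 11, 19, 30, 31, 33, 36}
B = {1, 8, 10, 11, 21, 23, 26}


Set A = {9, 11, 19, 30, 31, 33, 36}
Set B = {1, 8, 10, 11, 21, 23, 26}
A \ B = {9, 19, 30, 31, 33, 36}
|A \ B| = 6

6


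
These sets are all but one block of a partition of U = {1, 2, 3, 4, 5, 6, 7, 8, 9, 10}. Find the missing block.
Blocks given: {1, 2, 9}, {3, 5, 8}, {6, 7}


U = {1, 2, 3, 4, 5, 6, 7, 8, 9, 10}
Shown blocks: {1, 2, 9}, {3, 5, 8}, {6, 7}
A partition's blocks are pairwise disjoint and cover U, so the missing block = U \ (union of shown blocks).
Union of shown blocks: {1, 2, 3, 5, 6, 7, 8, 9}
Missing block = U \ (union) = {4, 10}

{4, 10}


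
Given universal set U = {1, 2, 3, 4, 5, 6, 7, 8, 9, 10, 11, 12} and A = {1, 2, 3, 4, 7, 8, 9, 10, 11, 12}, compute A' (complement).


Universal set U = {1, 2, 3, 4, 5, 6, 7, 8, 9, 10, 11, 12}
Set A = {1, 2, 3, 4, 7, 8, 9, 10, 11, 12}
A' = U \ A = elements in U but not in A
Checking each element of U:
1 (in A, exclude), 2 (in A, exclude), 3 (in A, exclude), 4 (in A, exclude), 5 (not in A, include), 6 (not in A, include), 7 (in A, exclude), 8 (in A, exclude), 9 (in A, exclude), 10 (in A, exclude), 11 (in A, exclude), 12 (in A, exclude)
A' = {5, 6}

{5, 6}


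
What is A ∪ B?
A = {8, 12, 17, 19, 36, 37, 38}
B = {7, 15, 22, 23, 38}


Set A = {8, 12, 17, 19, 36, 37, 38}
Set B = {7, 15, 22, 23, 38}
A ∪ B includes all elements in either set.
Elements from A: {8, 12, 17, 19, 36, 37, 38}
Elements from B not already included: {7, 15, 22, 23}
A ∪ B = {7, 8, 12, 15, 17, 19, 22, 23, 36, 37, 38}

{7, 8, 12, 15, 17, 19, 22, 23, 36, 37, 38}


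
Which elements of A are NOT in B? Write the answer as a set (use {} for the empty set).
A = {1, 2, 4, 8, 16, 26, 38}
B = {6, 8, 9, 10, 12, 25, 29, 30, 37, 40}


Set A = {1, 2, 4, 8, 16, 26, 38}
Set B = {6, 8, 9, 10, 12, 25, 29, 30, 37, 40}
Check each element of A against B:
1 ∉ B (include), 2 ∉ B (include), 4 ∉ B (include), 8 ∈ B, 16 ∉ B (include), 26 ∉ B (include), 38 ∉ B (include)
Elements of A not in B: {1, 2, 4, 16, 26, 38}

{1, 2, 4, 16, 26, 38}


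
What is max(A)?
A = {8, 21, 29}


Set A = {8, 21, 29}
Elements in ascending order: 8, 21, 29
The largest element is 29.

29


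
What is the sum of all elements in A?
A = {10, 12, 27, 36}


Set A = {10, 12, 27, 36}
Sum = 10 + 12 + 27 + 36 = 85

85


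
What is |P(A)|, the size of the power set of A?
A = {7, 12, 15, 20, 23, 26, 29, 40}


Set A = {7, 12, 15, 20, 23, 26, 29, 40}
|A| = 8
The power set P(A) contains all subsets of A.
|P(A)| = 2^|A| = 2^8 = 256

256


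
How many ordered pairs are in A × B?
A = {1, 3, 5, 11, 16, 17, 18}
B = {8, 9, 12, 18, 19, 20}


Set A = {1, 3, 5, 11, 16, 17, 18} has 7 elements.
Set B = {8, 9, 12, 18, 19, 20} has 6 elements.
|A × B| = |A| × |B| = 7 × 6 = 42

42


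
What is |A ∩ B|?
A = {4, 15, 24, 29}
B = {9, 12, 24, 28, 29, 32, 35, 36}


Set A = {4, 15, 24, 29}
Set B = {9, 12, 24, 28, 29, 32, 35, 36}
A ∩ B = {24, 29}
|A ∩ B| = 2

2


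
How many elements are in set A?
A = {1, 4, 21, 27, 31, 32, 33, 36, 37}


Set A = {1, 4, 21, 27, 31, 32, 33, 36, 37}
Listing elements: 1, 4, 21, 27, 31, 32, 33, 36, 37
Counting: 9 elements
|A| = 9

9


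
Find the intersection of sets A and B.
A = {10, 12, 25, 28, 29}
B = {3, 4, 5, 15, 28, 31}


Set A = {10, 12, 25, 28, 29}
Set B = {3, 4, 5, 15, 28, 31}
A ∩ B includes only elements in both sets.
Check each element of A against B:
10 ✗, 12 ✗, 25 ✗, 28 ✓, 29 ✗
A ∩ B = {28}

{28}


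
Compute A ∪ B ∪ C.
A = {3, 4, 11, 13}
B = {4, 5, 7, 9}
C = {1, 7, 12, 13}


Set A = {3, 4, 11, 13}
Set B = {4, 5, 7, 9}
Set C = {1, 7, 12, 13}
First, A ∪ B = {3, 4, 5, 7, 9, 11, 13}
Then, (A ∪ B) ∪ C = {1, 3, 4, 5, 7, 9, 11, 12, 13}

{1, 3, 4, 5, 7, 9, 11, 12, 13}


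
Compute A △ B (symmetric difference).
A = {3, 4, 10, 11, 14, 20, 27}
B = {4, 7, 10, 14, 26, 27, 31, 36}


Set A = {3, 4, 10, 11, 14, 20, 27}
Set B = {4, 7, 10, 14, 26, 27, 31, 36}
A △ B = (A \ B) ∪ (B \ A)
Elements in A but not B: {3, 11, 20}
Elements in B but not A: {7, 26, 31, 36}
A △ B = {3, 7, 11, 20, 26, 31, 36}

{3, 7, 11, 20, 26, 31, 36}


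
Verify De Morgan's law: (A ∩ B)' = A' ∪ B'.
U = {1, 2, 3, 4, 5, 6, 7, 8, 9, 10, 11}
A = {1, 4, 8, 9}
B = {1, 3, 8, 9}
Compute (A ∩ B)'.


U = {1, 2, 3, 4, 5, 6, 7, 8, 9, 10, 11}
A = {1, 4, 8, 9}, B = {1, 3, 8, 9}
A ∩ B = {1, 8, 9}
(A ∩ B)' = U \ (A ∩ B) = {2, 3, 4, 5, 6, 7, 10, 11}
Verification via A' ∪ B': A' = {2, 3, 5, 6, 7, 10, 11}, B' = {2, 4, 5, 6, 7, 10, 11}
A' ∪ B' = {2, 3, 4, 5, 6, 7, 10, 11} ✓

{2, 3, 4, 5, 6, 7, 10, 11}


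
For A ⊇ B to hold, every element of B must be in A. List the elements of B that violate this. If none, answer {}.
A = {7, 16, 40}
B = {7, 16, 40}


Set A = {7, 16, 40}
Set B = {7, 16, 40}
Check each element of B against A:
7 ∈ A, 16 ∈ A, 40 ∈ A
Elements of B not in A: {}

{}


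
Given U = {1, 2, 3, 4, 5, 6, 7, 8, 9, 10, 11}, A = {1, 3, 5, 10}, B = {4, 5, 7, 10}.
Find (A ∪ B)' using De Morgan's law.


U = {1, 2, 3, 4, 5, 6, 7, 8, 9, 10, 11}
A = {1, 3, 5, 10}, B = {4, 5, 7, 10}
A ∪ B = {1, 3, 4, 5, 7, 10}
(A ∪ B)' = U \ (A ∪ B) = {2, 6, 8, 9, 11}
Verification via A' ∩ B': A' = {2, 4, 6, 7, 8, 9, 11}, B' = {1, 2, 3, 6, 8, 9, 11}
A' ∩ B' = {2, 6, 8, 9, 11} ✓

{2, 6, 8, 9, 11}


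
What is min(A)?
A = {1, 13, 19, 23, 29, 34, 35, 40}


Set A = {1, 13, 19, 23, 29, 34, 35, 40}
Elements in ascending order: 1, 13, 19, 23, 29, 34, 35, 40
The smallest element is 1.

1


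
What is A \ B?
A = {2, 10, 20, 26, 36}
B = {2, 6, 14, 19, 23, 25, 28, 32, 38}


Set A = {2, 10, 20, 26, 36}
Set B = {2, 6, 14, 19, 23, 25, 28, 32, 38}
A \ B includes elements in A that are not in B.
Check each element of A:
2 (in B, remove), 10 (not in B, keep), 20 (not in B, keep), 26 (not in B, keep), 36 (not in B, keep)
A \ B = {10, 20, 26, 36}

{10, 20, 26, 36}


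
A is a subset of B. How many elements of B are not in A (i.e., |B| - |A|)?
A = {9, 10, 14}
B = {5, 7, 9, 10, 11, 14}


Set A = {9, 10, 14}, |A| = 3
Set B = {5, 7, 9, 10, 11, 14}, |B| = 6
Since A ⊆ B: B \ A = {5, 7, 11}
|B| - |A| = 6 - 3 = 3

3


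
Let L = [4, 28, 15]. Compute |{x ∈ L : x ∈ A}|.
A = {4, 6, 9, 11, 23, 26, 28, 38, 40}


Set A = {4, 6, 9, 11, 23, 26, 28, 38, 40}
Candidates: [4, 28, 15]
Check each candidate:
4 ∈ A, 28 ∈ A, 15 ∉ A
Count of candidates in A: 2

2


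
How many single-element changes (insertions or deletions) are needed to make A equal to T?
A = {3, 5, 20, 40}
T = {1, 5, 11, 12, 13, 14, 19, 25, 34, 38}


Set A = {3, 5, 20, 40}
Set T = {1, 5, 11, 12, 13, 14, 19, 25, 34, 38}
Elements to remove from A (in A, not in T): {3, 20, 40} → 3 removals
Elements to add to A (in T, not in A): {1, 11, 12, 13, 14, 19, 25, 34, 38} → 9 additions
Total edits = 3 + 9 = 12

12


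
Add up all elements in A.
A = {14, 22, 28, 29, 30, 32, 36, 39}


Set A = {14, 22, 28, 29, 30, 32, 36, 39}
Sum = 14 + 22 + 28 + 29 + 30 + 32 + 36 + 39 = 230

230


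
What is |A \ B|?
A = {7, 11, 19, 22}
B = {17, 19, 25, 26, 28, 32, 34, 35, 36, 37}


Set A = {7, 11, 19, 22}
Set B = {17, 19, 25, 26, 28, 32, 34, 35, 36, 37}
A \ B = {7, 11, 22}
|A \ B| = 3

3


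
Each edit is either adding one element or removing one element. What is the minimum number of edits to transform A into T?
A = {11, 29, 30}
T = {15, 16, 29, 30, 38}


Set A = {11, 29, 30}
Set T = {15, 16, 29, 30, 38}
Elements to remove from A (in A, not in T): {11} → 1 removals
Elements to add to A (in T, not in A): {15, 16, 38} → 3 additions
Total edits = 1 + 3 = 4

4


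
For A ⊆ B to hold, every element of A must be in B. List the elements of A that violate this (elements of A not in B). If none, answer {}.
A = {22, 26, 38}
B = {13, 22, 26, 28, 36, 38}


Set A = {22, 26, 38}
Set B = {13, 22, 26, 28, 36, 38}
Check each element of A against B:
22 ∈ B, 26 ∈ B, 38 ∈ B
Elements of A not in B: {}

{}


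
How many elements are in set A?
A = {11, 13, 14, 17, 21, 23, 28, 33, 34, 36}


Set A = {11, 13, 14, 17, 21, 23, 28, 33, 34, 36}
Listing elements: 11, 13, 14, 17, 21, 23, 28, 33, 34, 36
Counting: 10 elements
|A| = 10

10


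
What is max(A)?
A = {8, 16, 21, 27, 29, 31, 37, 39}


Set A = {8, 16, 21, 27, 29, 31, 37, 39}
Elements in ascending order: 8, 16, 21, 27, 29, 31, 37, 39
The largest element is 39.

39


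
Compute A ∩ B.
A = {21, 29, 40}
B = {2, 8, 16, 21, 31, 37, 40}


Set A = {21, 29, 40}
Set B = {2, 8, 16, 21, 31, 37, 40}
A ∩ B includes only elements in both sets.
Check each element of A against B:
21 ✓, 29 ✗, 40 ✓
A ∩ B = {21, 40}

{21, 40}


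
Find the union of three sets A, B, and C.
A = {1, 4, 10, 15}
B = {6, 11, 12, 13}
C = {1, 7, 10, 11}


Set A = {1, 4, 10, 15}
Set B = {6, 11, 12, 13}
Set C = {1, 7, 10, 11}
First, A ∪ B = {1, 4, 6, 10, 11, 12, 13, 15}
Then, (A ∪ B) ∪ C = {1, 4, 6, 7, 10, 11, 12, 13, 15}

{1, 4, 6, 7, 10, 11, 12, 13, 15}


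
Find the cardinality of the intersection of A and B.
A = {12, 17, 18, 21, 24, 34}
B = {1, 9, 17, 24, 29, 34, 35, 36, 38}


Set A = {12, 17, 18, 21, 24, 34}
Set B = {1, 9, 17, 24, 29, 34, 35, 36, 38}
A ∩ B = {17, 24, 34}
|A ∩ B| = 3

3


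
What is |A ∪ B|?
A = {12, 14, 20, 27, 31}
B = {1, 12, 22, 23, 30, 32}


Set A = {12, 14, 20, 27, 31}, |A| = 5
Set B = {1, 12, 22, 23, 30, 32}, |B| = 6
A ∩ B = {12}, |A ∩ B| = 1
|A ∪ B| = |A| + |B| - |A ∩ B| = 5 + 6 - 1 = 10

10


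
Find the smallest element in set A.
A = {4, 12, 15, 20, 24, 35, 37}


Set A = {4, 12, 15, 20, 24, 35, 37}
Elements in ascending order: 4, 12, 15, 20, 24, 35, 37
The smallest element is 4.

4


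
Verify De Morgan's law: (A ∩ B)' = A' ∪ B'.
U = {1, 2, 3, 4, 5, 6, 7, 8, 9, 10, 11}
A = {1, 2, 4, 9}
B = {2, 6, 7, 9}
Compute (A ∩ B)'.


U = {1, 2, 3, 4, 5, 6, 7, 8, 9, 10, 11}
A = {1, 2, 4, 9}, B = {2, 6, 7, 9}
A ∩ B = {2, 9}
(A ∩ B)' = U \ (A ∩ B) = {1, 3, 4, 5, 6, 7, 8, 10, 11}
Verification via A' ∪ B': A' = {3, 5, 6, 7, 8, 10, 11}, B' = {1, 3, 4, 5, 8, 10, 11}
A' ∪ B' = {1, 3, 4, 5, 6, 7, 8, 10, 11} ✓

{1, 3, 4, 5, 6, 7, 8, 10, 11}


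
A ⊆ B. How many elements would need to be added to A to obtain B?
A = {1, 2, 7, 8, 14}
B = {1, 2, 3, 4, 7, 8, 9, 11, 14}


Set A = {1, 2, 7, 8, 14}, |A| = 5
Set B = {1, 2, 3, 4, 7, 8, 9, 11, 14}, |B| = 9
Since A ⊆ B: B \ A = {3, 4, 9, 11}
|B| - |A| = 9 - 5 = 4

4


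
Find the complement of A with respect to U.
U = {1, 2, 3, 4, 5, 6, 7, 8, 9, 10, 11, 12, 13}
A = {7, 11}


Universal set U = {1, 2, 3, 4, 5, 6, 7, 8, 9, 10, 11, 12, 13}
Set A = {7, 11}
A' = U \ A = elements in U but not in A
Checking each element of U:
1 (not in A, include), 2 (not in A, include), 3 (not in A, include), 4 (not in A, include), 5 (not in A, include), 6 (not in A, include), 7 (in A, exclude), 8 (not in A, include), 9 (not in A, include), 10 (not in A, include), 11 (in A, exclude), 12 (not in A, include), 13 (not in A, include)
A' = {1, 2, 3, 4, 5, 6, 8, 9, 10, 12, 13}

{1, 2, 3, 4, 5, 6, 8, 9, 10, 12, 13}


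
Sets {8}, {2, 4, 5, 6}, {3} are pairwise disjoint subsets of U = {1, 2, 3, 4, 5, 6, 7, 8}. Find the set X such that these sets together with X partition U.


U = {1, 2, 3, 4, 5, 6, 7, 8}
Shown blocks: {8}, {2, 4, 5, 6}, {3}
A partition's blocks are pairwise disjoint and cover U, so the missing block = U \ (union of shown blocks).
Union of shown blocks: {2, 3, 4, 5, 6, 8}
Missing block = U \ (union) = {1, 7}

{1, 7}


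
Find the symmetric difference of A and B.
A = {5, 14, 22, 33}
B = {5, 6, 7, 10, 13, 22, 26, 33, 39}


Set A = {5, 14, 22, 33}
Set B = {5, 6, 7, 10, 13, 22, 26, 33, 39}
A △ B = (A \ B) ∪ (B \ A)
Elements in A but not B: {14}
Elements in B but not A: {6, 7, 10, 13, 26, 39}
A △ B = {6, 7, 10, 13, 14, 26, 39}

{6, 7, 10, 13, 14, 26, 39}


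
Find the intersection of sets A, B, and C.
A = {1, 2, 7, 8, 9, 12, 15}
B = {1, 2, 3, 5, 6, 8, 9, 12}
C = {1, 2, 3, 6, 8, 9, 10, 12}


Set A = {1, 2, 7, 8, 9, 12, 15}
Set B = {1, 2, 3, 5, 6, 8, 9, 12}
Set C = {1, 2, 3, 6, 8, 9, 10, 12}
First, A ∩ B = {1, 2, 8, 9, 12}
Then, (A ∩ B) ∩ C = {1, 2, 8, 9, 12}

{1, 2, 8, 9, 12}


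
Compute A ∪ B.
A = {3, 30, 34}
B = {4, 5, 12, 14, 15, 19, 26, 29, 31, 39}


Set A = {3, 30, 34}
Set B = {4, 5, 12, 14, 15, 19, 26, 29, 31, 39}
A ∪ B includes all elements in either set.
Elements from A: {3, 30, 34}
Elements from B not already included: {4, 5, 12, 14, 15, 19, 26, 29, 31, 39}
A ∪ B = {3, 4, 5, 12, 14, 15, 19, 26, 29, 30, 31, 34, 39}

{3, 4, 5, 12, 14, 15, 19, 26, 29, 30, 31, 34, 39}


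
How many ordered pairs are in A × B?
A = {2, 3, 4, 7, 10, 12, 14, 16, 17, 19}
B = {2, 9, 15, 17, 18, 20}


Set A = {2, 3, 4, 7, 10, 12, 14, 16, 17, 19} has 10 elements.
Set B = {2, 9, 15, 17, 18, 20} has 6 elements.
|A × B| = |A| × |B| = 10 × 6 = 60

60


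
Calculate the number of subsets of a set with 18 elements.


The set has 18 elements.
The power set contains all possible subsets.
|P(A)| = 2^|A| = 2^18 = 262144

262144


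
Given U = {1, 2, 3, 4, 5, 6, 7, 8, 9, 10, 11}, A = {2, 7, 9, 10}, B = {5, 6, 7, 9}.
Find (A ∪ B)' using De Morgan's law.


U = {1, 2, 3, 4, 5, 6, 7, 8, 9, 10, 11}
A = {2, 7, 9, 10}, B = {5, 6, 7, 9}
A ∪ B = {2, 5, 6, 7, 9, 10}
(A ∪ B)' = U \ (A ∪ B) = {1, 3, 4, 8, 11}
Verification via A' ∩ B': A' = {1, 3, 4, 5, 6, 8, 11}, B' = {1, 2, 3, 4, 8, 10, 11}
A' ∩ B' = {1, 3, 4, 8, 11} ✓

{1, 3, 4, 8, 11}


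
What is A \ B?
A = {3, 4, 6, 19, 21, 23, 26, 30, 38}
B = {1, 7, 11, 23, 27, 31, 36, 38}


Set A = {3, 4, 6, 19, 21, 23, 26, 30, 38}
Set B = {1, 7, 11, 23, 27, 31, 36, 38}
A \ B includes elements in A that are not in B.
Check each element of A:
3 (not in B, keep), 4 (not in B, keep), 6 (not in B, keep), 19 (not in B, keep), 21 (not in B, keep), 23 (in B, remove), 26 (not in B, keep), 30 (not in B, keep), 38 (in B, remove)
A \ B = {3, 4, 6, 19, 21, 26, 30}

{3, 4, 6, 19, 21, 26, 30}


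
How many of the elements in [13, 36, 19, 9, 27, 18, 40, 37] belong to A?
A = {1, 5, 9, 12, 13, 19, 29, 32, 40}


Set A = {1, 5, 9, 12, 13, 19, 29, 32, 40}
Candidates: [13, 36, 19, 9, 27, 18, 40, 37]
Check each candidate:
13 ∈ A, 36 ∉ A, 19 ∈ A, 9 ∈ A, 27 ∉ A, 18 ∉ A, 40 ∈ A, 37 ∉ A
Count of candidates in A: 4

4


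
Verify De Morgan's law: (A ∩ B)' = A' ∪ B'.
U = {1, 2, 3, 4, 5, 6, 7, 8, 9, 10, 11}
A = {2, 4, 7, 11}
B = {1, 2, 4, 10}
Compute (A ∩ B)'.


U = {1, 2, 3, 4, 5, 6, 7, 8, 9, 10, 11}
A = {2, 4, 7, 11}, B = {1, 2, 4, 10}
A ∩ B = {2, 4}
(A ∩ B)' = U \ (A ∩ B) = {1, 3, 5, 6, 7, 8, 9, 10, 11}
Verification via A' ∪ B': A' = {1, 3, 5, 6, 8, 9, 10}, B' = {3, 5, 6, 7, 8, 9, 11}
A' ∪ B' = {1, 3, 5, 6, 7, 8, 9, 10, 11} ✓

{1, 3, 5, 6, 7, 8, 9, 10, 11}


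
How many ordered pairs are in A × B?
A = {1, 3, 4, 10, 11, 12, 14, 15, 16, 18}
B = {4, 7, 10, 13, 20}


Set A = {1, 3, 4, 10, 11, 12, 14, 15, 16, 18} has 10 elements.
Set B = {4, 7, 10, 13, 20} has 5 elements.
|A × B| = |A| × |B| = 10 × 5 = 50

50


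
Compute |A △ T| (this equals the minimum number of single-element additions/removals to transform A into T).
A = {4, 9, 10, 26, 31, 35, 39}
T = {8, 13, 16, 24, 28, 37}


Set A = {4, 9, 10, 26, 31, 35, 39}
Set T = {8, 13, 16, 24, 28, 37}
Elements to remove from A (in A, not in T): {4, 9, 10, 26, 31, 35, 39} → 7 removals
Elements to add to A (in T, not in A): {8, 13, 16, 24, 28, 37} → 6 additions
Total edits = 7 + 6 = 13

13


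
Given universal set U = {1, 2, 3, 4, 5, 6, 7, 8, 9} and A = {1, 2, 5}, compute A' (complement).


Universal set U = {1, 2, 3, 4, 5, 6, 7, 8, 9}
Set A = {1, 2, 5}
A' = U \ A = elements in U but not in A
Checking each element of U:
1 (in A, exclude), 2 (in A, exclude), 3 (not in A, include), 4 (not in A, include), 5 (in A, exclude), 6 (not in A, include), 7 (not in A, include), 8 (not in A, include), 9 (not in A, include)
A' = {3, 4, 6, 7, 8, 9}

{3, 4, 6, 7, 8, 9}


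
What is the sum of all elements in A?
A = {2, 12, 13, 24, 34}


Set A = {2, 12, 13, 24, 34}
Sum = 2 + 12 + 13 + 24 + 34 = 85

85


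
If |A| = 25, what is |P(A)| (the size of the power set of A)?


The set has 25 elements.
The power set contains all possible subsets.
|P(A)| = 2^|A| = 2^25 = 33554432

33554432


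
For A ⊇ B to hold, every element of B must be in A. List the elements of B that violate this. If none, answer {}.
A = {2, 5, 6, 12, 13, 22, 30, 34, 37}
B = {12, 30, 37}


Set A = {2, 5, 6, 12, 13, 22, 30, 34, 37}
Set B = {12, 30, 37}
Check each element of B against A:
12 ∈ A, 30 ∈ A, 37 ∈ A
Elements of B not in A: {}

{}


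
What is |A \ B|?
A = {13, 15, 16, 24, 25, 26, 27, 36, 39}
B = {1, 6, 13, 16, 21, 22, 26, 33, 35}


Set A = {13, 15, 16, 24, 25, 26, 27, 36, 39}
Set B = {1, 6, 13, 16, 21, 22, 26, 33, 35}
A \ B = {15, 24, 25, 27, 36, 39}
|A \ B| = 6

6


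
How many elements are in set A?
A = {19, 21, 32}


Set A = {19, 21, 32}
Listing elements: 19, 21, 32
Counting: 3 elements
|A| = 3

3


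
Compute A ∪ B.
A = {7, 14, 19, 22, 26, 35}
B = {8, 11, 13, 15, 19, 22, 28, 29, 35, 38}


Set A = {7, 14, 19, 22, 26, 35}
Set B = {8, 11, 13, 15, 19, 22, 28, 29, 35, 38}
A ∪ B includes all elements in either set.
Elements from A: {7, 14, 19, 22, 26, 35}
Elements from B not already included: {8, 11, 13, 15, 28, 29, 38}
A ∪ B = {7, 8, 11, 13, 14, 15, 19, 22, 26, 28, 29, 35, 38}

{7, 8, 11, 13, 14, 15, 19, 22, 26, 28, 29, 35, 38}


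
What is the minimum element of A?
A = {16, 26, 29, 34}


Set A = {16, 26, 29, 34}
Elements in ascending order: 16, 26, 29, 34
The smallest element is 16.

16


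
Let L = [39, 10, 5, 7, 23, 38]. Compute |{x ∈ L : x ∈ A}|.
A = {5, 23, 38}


Set A = {5, 23, 38}
Candidates: [39, 10, 5, 7, 23, 38]
Check each candidate:
39 ∉ A, 10 ∉ A, 5 ∈ A, 7 ∉ A, 23 ∈ A, 38 ∈ A
Count of candidates in A: 3

3


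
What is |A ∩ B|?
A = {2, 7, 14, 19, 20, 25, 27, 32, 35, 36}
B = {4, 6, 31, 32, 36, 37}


Set A = {2, 7, 14, 19, 20, 25, 27, 32, 35, 36}
Set B = {4, 6, 31, 32, 36, 37}
A ∩ B = {32, 36}
|A ∩ B| = 2

2


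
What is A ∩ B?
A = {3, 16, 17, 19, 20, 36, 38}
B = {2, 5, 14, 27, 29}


Set A = {3, 16, 17, 19, 20, 36, 38}
Set B = {2, 5, 14, 27, 29}
A ∩ B includes only elements in both sets.
Check each element of A against B:
3 ✗, 16 ✗, 17 ✗, 19 ✗, 20 ✗, 36 ✗, 38 ✗
A ∩ B = {}

{}


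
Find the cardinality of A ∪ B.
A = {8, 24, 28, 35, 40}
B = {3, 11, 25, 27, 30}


Set A = {8, 24, 28, 35, 40}, |A| = 5
Set B = {3, 11, 25, 27, 30}, |B| = 5
A ∩ B = {}, |A ∩ B| = 0
|A ∪ B| = |A| + |B| - |A ∩ B| = 5 + 5 - 0 = 10

10


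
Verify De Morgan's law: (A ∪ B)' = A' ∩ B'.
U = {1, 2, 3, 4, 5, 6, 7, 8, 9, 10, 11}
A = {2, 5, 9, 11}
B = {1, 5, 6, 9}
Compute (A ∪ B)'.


U = {1, 2, 3, 4, 5, 6, 7, 8, 9, 10, 11}
A = {2, 5, 9, 11}, B = {1, 5, 6, 9}
A ∪ B = {1, 2, 5, 6, 9, 11}
(A ∪ B)' = U \ (A ∪ B) = {3, 4, 7, 8, 10}
Verification via A' ∩ B': A' = {1, 3, 4, 6, 7, 8, 10}, B' = {2, 3, 4, 7, 8, 10, 11}
A' ∩ B' = {3, 4, 7, 8, 10} ✓

{3, 4, 7, 8, 10}


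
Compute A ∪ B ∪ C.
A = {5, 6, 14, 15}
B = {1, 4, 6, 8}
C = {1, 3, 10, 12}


Set A = {5, 6, 14, 15}
Set B = {1, 4, 6, 8}
Set C = {1, 3, 10, 12}
First, A ∪ B = {1, 4, 5, 6, 8, 14, 15}
Then, (A ∪ B) ∪ C = {1, 3, 4, 5, 6, 8, 10, 12, 14, 15}

{1, 3, 4, 5, 6, 8, 10, 12, 14, 15}


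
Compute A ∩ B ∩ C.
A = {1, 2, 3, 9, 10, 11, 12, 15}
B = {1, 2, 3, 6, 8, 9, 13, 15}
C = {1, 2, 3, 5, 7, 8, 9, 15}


Set A = {1, 2, 3, 9, 10, 11, 12, 15}
Set B = {1, 2, 3, 6, 8, 9, 13, 15}
Set C = {1, 2, 3, 5, 7, 8, 9, 15}
First, A ∩ B = {1, 2, 3, 9, 15}
Then, (A ∩ B) ∩ C = {1, 2, 3, 9, 15}

{1, 2, 3, 9, 15}


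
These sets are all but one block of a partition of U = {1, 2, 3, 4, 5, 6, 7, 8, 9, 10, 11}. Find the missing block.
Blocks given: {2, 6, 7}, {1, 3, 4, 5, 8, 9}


U = {1, 2, 3, 4, 5, 6, 7, 8, 9, 10, 11}
Shown blocks: {2, 6, 7}, {1, 3, 4, 5, 8, 9}
A partition's blocks are pairwise disjoint and cover U, so the missing block = U \ (union of shown blocks).
Union of shown blocks: {1, 2, 3, 4, 5, 6, 7, 8, 9}
Missing block = U \ (union) = {10, 11}

{10, 11}


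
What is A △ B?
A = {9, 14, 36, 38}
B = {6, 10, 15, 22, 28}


Set A = {9, 14, 36, 38}
Set B = {6, 10, 15, 22, 28}
A △ B = (A \ B) ∪ (B \ A)
Elements in A but not B: {9, 14, 36, 38}
Elements in B but not A: {6, 10, 15, 22, 28}
A △ B = {6, 9, 10, 14, 15, 22, 28, 36, 38}

{6, 9, 10, 14, 15, 22, 28, 36, 38}


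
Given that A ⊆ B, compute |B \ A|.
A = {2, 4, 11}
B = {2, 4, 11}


Set A = {2, 4, 11}, |A| = 3
Set B = {2, 4, 11}, |B| = 3
Since A ⊆ B: B \ A = {}
|B| - |A| = 3 - 3 = 0

0


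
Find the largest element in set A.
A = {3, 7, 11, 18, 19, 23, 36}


Set A = {3, 7, 11, 18, 19, 23, 36}
Elements in ascending order: 3, 7, 11, 18, 19, 23, 36
The largest element is 36.

36


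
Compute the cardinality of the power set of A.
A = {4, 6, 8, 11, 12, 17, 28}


Set A = {4, 6, 8, 11, 12, 17, 28}
|A| = 7
The power set P(A) contains all subsets of A.
|P(A)| = 2^|A| = 2^7 = 128

128


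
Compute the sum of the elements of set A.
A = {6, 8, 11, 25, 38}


Set A = {6, 8, 11, 25, 38}
Sum = 6 + 8 + 11 + 25 + 38 = 88

88


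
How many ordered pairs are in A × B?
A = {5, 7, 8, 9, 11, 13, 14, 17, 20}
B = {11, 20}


Set A = {5, 7, 8, 9, 11, 13, 14, 17, 20} has 9 elements.
Set B = {11, 20} has 2 elements.
|A × B| = |A| × |B| = 9 × 2 = 18

18


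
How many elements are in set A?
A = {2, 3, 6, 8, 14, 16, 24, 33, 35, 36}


Set A = {2, 3, 6, 8, 14, 16, 24, 33, 35, 36}
Listing elements: 2, 3, 6, 8, 14, 16, 24, 33, 35, 36
Counting: 10 elements
|A| = 10

10


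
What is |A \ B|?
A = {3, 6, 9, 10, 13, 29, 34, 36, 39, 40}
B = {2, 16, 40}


Set A = {3, 6, 9, 10, 13, 29, 34, 36, 39, 40}
Set B = {2, 16, 40}
A \ B = {3, 6, 9, 10, 13, 29, 34, 36, 39}
|A \ B| = 9

9


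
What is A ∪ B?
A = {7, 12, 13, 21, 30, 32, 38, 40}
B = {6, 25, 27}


Set A = {7, 12, 13, 21, 30, 32, 38, 40}
Set B = {6, 25, 27}
A ∪ B includes all elements in either set.
Elements from A: {7, 12, 13, 21, 30, 32, 38, 40}
Elements from B not already included: {6, 25, 27}
A ∪ B = {6, 7, 12, 13, 21, 25, 27, 30, 32, 38, 40}

{6, 7, 12, 13, 21, 25, 27, 30, 32, 38, 40}


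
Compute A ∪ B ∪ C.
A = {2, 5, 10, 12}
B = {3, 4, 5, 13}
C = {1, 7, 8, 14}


Set A = {2, 5, 10, 12}
Set B = {3, 4, 5, 13}
Set C = {1, 7, 8, 14}
First, A ∪ B = {2, 3, 4, 5, 10, 12, 13}
Then, (A ∪ B) ∪ C = {1, 2, 3, 4, 5, 7, 8, 10, 12, 13, 14}

{1, 2, 3, 4, 5, 7, 8, 10, 12, 13, 14}
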